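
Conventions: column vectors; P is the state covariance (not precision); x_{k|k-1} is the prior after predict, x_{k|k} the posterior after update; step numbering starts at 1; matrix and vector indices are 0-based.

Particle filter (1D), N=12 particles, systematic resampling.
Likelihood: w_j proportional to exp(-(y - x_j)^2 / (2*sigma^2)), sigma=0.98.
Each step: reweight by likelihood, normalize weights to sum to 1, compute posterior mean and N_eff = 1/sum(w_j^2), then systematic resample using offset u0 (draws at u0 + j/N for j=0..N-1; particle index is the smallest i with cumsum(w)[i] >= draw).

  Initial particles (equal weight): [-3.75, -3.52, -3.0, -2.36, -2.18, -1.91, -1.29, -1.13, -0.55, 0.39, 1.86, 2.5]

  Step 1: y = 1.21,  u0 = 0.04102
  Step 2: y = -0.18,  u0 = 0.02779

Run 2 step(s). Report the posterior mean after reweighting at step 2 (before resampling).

post_mean = 0.2025

step 1: w=[0.0000, 0.0000, 0.0000, 0.0006, 0.0011, 0.0028, 0.0173, 0.0259, 0.0892, 0.3155, 0.3593, 0.1882]  mean=1.1519  Neff=3.6632  idx=[7, 8, 9, 9, 9, 10, 10, 10, 10, 10, 11, 11]
step 2: w=[0.1327, 0.1977, 0.1793, 0.1793, 0.1793, 0.0243, 0.0243, 0.0243, 0.0243, 0.0243, 0.0050, 0.0050]  mean=0.2025  Neff=6.4045  idx=[0, 0, 1, 1, 2, 2, 3, 3, 4, 4, 4, 8]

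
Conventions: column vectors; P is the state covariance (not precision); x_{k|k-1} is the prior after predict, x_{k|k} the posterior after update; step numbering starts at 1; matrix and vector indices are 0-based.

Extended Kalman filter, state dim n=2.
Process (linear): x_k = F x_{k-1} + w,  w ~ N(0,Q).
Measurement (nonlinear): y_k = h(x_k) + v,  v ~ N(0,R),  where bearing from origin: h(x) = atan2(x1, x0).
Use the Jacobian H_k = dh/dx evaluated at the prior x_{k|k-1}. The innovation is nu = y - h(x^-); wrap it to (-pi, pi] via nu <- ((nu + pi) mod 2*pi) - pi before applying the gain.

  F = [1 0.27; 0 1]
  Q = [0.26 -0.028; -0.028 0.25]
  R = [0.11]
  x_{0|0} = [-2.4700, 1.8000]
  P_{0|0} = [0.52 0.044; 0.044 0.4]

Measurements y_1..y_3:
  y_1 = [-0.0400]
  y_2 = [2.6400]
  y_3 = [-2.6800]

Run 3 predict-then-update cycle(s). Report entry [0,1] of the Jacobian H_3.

H_jac[0,1] = 0.0556

step 1: x^-=[-1.9840, 1.8000]  P^-=[0.8329 0.1240; 0.1240 0.6500]  H_jac=[-0.2508 -0.2765]  S=[0.2293]  K=[-1.0607; -0.9194]  nu=[-2.4448]  x^+=[0.6092, 4.0478]  P^+=[0.5750 -0.0996; -0.0996 0.4562]
step 2: x^-=[1.7021, 4.0478]  P^-=[0.8144 -0.0044; -0.0044 0.7062]  H_jac=[-0.2099 0.0883]  S=[0.1516]  K=[-1.1307; 0.4175]  nu=[1.4673]  x^+=[0.0431, 4.6603]  P^+=[0.6207 0.0671; 0.0671 0.6798]
step 3: x^-=[1.3014, 4.6603]  P^-=[0.9665 0.2226; 0.2226 0.9298]  H_jac=[-0.1991 0.0556]  S=[0.1462]  K=[-1.2309; 0.0504]  nu=[2.3047]  x^+=[-1.5354, 4.7764]  P^+=[0.7449 0.2317; 0.2317 0.9294]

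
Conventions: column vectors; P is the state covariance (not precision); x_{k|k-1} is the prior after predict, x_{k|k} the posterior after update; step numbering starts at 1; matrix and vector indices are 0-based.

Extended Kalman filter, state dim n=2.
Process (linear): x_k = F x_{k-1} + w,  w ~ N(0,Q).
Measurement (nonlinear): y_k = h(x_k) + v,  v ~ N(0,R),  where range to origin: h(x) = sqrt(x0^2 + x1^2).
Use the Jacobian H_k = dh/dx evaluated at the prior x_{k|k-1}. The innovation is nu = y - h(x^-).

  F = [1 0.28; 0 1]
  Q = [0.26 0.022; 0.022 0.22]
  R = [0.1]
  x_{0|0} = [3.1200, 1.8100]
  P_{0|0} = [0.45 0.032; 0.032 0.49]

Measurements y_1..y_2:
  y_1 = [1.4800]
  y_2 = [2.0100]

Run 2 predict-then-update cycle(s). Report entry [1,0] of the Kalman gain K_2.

step 1: x^-=[3.6268, 1.8100]  P^-=[0.7663 0.1912; 0.1912 0.7100]  H_jac=[0.8948 0.4465]  S=[1.0079]  K=[0.7650; 0.4843]  nu=[-2.5734]  x^+=[1.6581, 0.5637]  P^+=[0.1764 -0.1822; -0.1822 0.4736]
step 2: x^-=[1.8159, 0.5637]  P^-=[0.3715 -0.0276; -0.0276 0.6936]  H_jac=[0.9550 0.2965]  S=[0.4842]  K=[0.7159; 0.3702]  nu=[0.1086]  x^+=[1.8937, 0.6039]  P^+=[0.1234 -0.1559; -0.1559 0.6272]

K[1,0] = 0.3702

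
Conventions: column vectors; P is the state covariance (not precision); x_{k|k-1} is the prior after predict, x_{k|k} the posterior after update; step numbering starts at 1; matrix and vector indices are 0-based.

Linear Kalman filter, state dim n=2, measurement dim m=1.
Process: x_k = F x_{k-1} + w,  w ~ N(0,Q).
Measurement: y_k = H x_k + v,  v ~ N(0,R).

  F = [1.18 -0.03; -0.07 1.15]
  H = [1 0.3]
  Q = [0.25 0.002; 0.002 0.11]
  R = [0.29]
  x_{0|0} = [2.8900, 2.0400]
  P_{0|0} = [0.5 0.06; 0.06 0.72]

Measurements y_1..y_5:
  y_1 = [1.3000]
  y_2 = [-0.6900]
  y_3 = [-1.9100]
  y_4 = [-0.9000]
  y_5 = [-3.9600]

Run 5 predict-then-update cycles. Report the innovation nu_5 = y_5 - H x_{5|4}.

step 1: x^-=[3.3490, 2.1437]  P^-=[0.9426 0.0174; 0.0174 1.0550]  S=[1.3380]  K=[0.7084; 0.2496]  nu=[-2.6921]  x^+=[1.4419, 1.4719]  P^+=[0.2712 -0.2191; -0.2191 0.9717]
step 2: x^-=[1.6573, 1.5917]  P^-=[0.6440 -0.3517; -0.3517 1.4316]  S=[0.8518]  K=[0.6321; 0.0913]  nu=[-2.8248]  x^+=[-0.1284, 1.3339]  P^+=[0.3036 -0.4009; -0.4009 1.4245]
step 3: x^-=[-0.1915, 1.5429]  P^-=[0.7024 -0.6171; -0.6171 2.0600]  S=[0.8075]  K=[0.6405; 0.0011]  nu=[-2.1814]  x^+=[-1.5888, 1.5404]  P^+=[0.3711 -0.6177; -0.6177 2.0600]
step 4: x^-=[-1.9210, 1.8827]  P^-=[0.8122 -0.9392; -0.9392 2.9356]  S=[0.8029]  K=[0.6607; -0.0729]  nu=[0.4561]  x^+=[-1.6196, 1.8495]  P^+=[0.4618 -0.9005; -0.9005 2.9313]
step 5: x^-=[-1.9666, 2.2403]  P^-=[0.9593 -1.3612; -1.3612 4.1339]  S=[0.8047]  K=[0.6847; -0.1504]  nu=[-2.6655]  x^+=[-3.7917, 2.6411]  P^+=[0.5821 -1.2783; -1.2783 4.1157]

innov = [-2.6655]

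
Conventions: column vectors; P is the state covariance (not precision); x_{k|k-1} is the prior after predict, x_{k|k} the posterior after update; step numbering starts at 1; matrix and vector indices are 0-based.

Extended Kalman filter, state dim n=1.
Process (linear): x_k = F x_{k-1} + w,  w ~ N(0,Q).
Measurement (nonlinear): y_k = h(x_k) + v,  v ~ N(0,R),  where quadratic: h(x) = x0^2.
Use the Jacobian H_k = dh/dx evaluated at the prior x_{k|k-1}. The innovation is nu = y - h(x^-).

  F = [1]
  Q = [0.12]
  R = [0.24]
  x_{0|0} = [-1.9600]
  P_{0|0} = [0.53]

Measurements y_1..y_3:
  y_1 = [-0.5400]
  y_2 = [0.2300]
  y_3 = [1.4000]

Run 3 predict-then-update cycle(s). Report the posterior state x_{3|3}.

x_post = [-1.0705]

step 1: x^-=[-1.9600]  P^-=[0.6500]  H_jac=[-3.9200]  S=[10.2282]  K=[-0.2491]  nu=[-4.3816]  x^+=[-0.8685]  P^+=[0.0153]
step 2: x^-=[-0.8685]  P^-=[0.1353]  H_jac=[-1.7369]  S=[0.6481]  K=[-0.3625]  nu=[-0.5242]  x^+=[-0.6784]  P^+=[0.0501]
step 3: x^-=[-0.6784]  P^-=[0.1701]  H_jac=[-1.3569]  S=[0.5531]  K=[-0.4172]  nu=[0.9397]  x^+=[-1.0705]  P^+=[0.0738]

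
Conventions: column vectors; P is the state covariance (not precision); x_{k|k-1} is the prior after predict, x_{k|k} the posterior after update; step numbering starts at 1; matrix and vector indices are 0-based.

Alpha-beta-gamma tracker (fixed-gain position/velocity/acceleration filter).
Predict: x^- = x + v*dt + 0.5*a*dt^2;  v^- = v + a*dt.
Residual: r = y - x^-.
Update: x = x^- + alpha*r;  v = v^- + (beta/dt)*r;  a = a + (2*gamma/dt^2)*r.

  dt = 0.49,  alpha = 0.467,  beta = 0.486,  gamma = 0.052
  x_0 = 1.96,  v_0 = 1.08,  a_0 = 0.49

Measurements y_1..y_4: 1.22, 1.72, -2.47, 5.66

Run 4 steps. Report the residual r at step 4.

resid = 8.3283

step 1: x_pred=2.5480  r=-1.3280  x^+=1.9278  v^+=0.0029  a^+=-0.0852
step 2: x_pred=1.9190  r=-0.1990  x^+=1.8261  v^+=-0.2363  a^+=-0.1714
step 3: x_pred=1.6897  r=-4.1597  x^+=-0.2529  v^+=-4.4460  a^+=-1.9733
step 4: x_pred=-2.6683  r=8.3283  x^+=1.2210  v^+=2.8474  a^+=1.6342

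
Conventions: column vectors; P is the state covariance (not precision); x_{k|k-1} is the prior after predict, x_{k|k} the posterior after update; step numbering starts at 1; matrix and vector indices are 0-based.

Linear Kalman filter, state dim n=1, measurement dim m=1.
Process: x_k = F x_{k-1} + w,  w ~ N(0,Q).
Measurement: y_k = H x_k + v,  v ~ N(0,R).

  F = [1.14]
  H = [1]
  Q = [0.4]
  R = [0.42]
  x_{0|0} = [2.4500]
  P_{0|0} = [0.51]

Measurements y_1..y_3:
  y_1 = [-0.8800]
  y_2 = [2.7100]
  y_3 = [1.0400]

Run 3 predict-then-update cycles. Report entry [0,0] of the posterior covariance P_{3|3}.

P_post[0,0] = 0.2701

step 1: x^-=[2.7930]  P^-=[1.0628]  S=[1.4828]  K=[0.7168]  nu=[-3.6730]  x^+=[0.1604]  P^+=[0.3010]
step 2: x^-=[0.1828]  P^-=[0.7912]  S=[1.2112]  K=[0.6532]  nu=[2.5272]  x^+=[1.8337]  P^+=[0.2744]
step 3: x^-=[2.0904]  P^-=[0.7566]  S=[1.1766]  K=[0.6430]  nu=[-1.0504]  x^+=[1.4150]  P^+=[0.2701]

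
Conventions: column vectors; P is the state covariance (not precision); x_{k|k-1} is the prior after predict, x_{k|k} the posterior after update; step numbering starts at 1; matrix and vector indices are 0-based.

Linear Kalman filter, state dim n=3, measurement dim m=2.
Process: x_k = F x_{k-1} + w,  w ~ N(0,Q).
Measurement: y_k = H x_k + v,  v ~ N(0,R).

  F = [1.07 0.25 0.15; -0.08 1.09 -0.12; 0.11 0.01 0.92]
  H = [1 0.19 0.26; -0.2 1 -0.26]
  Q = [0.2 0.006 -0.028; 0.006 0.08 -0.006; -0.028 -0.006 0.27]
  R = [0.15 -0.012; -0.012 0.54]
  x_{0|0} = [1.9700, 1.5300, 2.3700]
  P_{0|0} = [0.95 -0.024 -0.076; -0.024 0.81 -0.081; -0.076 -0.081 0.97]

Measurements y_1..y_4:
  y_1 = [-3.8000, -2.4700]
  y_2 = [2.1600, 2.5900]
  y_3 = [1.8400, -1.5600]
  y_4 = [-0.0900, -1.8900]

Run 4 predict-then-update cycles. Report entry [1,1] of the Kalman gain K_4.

step 1: x^-=[2.8459, 1.2257, 2.4124]  P^-=[1.3168 0.1003 0.1240; 0.1003 1.0863 -0.1900; 0.1240 -0.1900 1.0857]  S=[1.6632 -0.1246; -0.1246 1.8240]  K=[0.8187 -0.0512; 0.2015 0.6254; 0.2032 -0.2586]  nu=[-7.5060, -2.4993]  x^+=[-3.1716, -1.8502, 1.5338]  P^+=[0.1867 -0.0533 -0.2045; -0.0533 0.3367 0.0463; -0.2045 0.0463 0.8819]
step 2: x^-=[-3.6261, -1.9470, 1.0437]  P^-=[0.3640 0.0397 -0.0795; 0.0397 0.4872 -0.0436; -0.0795 -0.0436 0.9781]  S=[0.5671 -0.0045; -0.0045 1.1064]  K=[0.6186 -0.0087; 0.2168 0.4443; 0.2916 -0.2537]  nu=[5.8846, 4.0832]  x^+=[-0.0215, 1.1429, 1.7240]  P^+=[0.1468 -0.0308 -0.1850; -0.0308 0.2430 0.0456; -0.1850 0.0456 0.8580]
step 3: x^-=[0.5213, 1.0406, 1.5951]  P^-=[0.3302 0.0409 -0.0674; 0.0409 0.3719 -0.0413; -0.0674 -0.0413 0.9613]  S=[0.5350 -0.0207; -0.0207 0.9882]  K=[0.5991 0.0048; 0.2033 0.3832; 0.3159 -0.2745]  nu=[0.7062, -2.0816]  x^+=[0.9343, 0.3865, 2.3895]  P^+=[0.1382 -0.0213 -0.1707; -0.0213 0.2079 0.0296; -0.1707 0.0296 0.8299]
step 4: x^-=[1.4548, 0.0598, 2.3050]  P^-=[0.3260 0.0394 -0.0615; 0.0394 0.3326 -0.0546; -0.0615 -0.0546 0.9401]  S=[0.5291 -0.0320; -0.0320 0.9554]  K=[0.6006 0.0098; 0.1888 0.3610; 0.3086 -0.2898]  nu=[-2.1555, -1.0595]  x^+=[0.1499, -0.7297, 1.9470]  P^+=[0.1354 -0.0170 -0.1623; -0.0170 0.1935 0.0163; -0.1623 0.0163 0.8038]

K[1,1] = 0.3610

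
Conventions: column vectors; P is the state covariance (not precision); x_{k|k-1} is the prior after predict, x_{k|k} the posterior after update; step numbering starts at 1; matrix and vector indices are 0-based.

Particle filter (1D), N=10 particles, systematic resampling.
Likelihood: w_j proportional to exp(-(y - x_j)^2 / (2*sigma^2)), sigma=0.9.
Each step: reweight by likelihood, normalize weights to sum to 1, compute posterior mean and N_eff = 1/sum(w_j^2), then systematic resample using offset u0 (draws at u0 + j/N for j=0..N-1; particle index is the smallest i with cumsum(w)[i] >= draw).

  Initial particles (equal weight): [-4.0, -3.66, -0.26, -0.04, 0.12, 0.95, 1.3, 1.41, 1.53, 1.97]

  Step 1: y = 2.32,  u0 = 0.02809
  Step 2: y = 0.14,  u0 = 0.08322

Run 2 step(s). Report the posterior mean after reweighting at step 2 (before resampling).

post_mean = 1.0550

step 1: w=[0.0000, 0.0000, 0.0052, 0.0102, 0.0160, 0.0998, 0.1672, 0.1906, 0.2162, 0.2947]  mean=1.4925  Neff=4.8021  idx=[4, 5, 6, 7, 7, 8, 8, 9, 9, 9]
step 2: w=[0.2612, 0.1742, 0.1138, 0.0965, 0.0965, 0.0793, 0.0793, 0.0331, 0.0331, 0.0331]  mean=1.0550  Neff=6.8489  idx=[0, 0, 1, 1, 2, 3, 4, 5, 6, 9]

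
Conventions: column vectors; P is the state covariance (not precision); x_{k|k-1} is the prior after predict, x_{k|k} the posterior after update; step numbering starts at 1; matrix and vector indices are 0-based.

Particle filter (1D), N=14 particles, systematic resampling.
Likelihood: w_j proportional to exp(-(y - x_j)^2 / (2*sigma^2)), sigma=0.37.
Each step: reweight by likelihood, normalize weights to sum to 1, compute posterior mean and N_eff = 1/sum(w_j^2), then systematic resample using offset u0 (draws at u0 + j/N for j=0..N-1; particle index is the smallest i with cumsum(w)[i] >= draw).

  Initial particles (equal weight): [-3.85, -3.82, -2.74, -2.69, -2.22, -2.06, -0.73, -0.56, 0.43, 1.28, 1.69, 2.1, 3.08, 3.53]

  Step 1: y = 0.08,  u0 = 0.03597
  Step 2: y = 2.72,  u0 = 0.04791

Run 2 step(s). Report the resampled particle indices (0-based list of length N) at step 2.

step 1: w=[0.0000, 0.0000, 0.0000, 0.0000, 0.0000, 0.0000, 0.0949, 0.2334, 0.6662, 0.0054, 0.0001, 0.0000, 0.0000, 0.0000]  mean=0.0935  Neff=1.9712  idx=[6, 7, 7, 7, 7, 8, 8, 8, 8, 8, 8, 8, 8, 8]
step 2: w=[0.0000, 0.0000, 0.0000, 0.0000, 0.0000, 0.1111, 0.1111, 0.1111, 0.1111, 0.1111, 0.1111, 0.1111, 0.1111, 0.1111]  mean=0.4300  Neff=9.0000  idx=[5, 6, 6, 7, 8, 8, 9, 9, 10, 11, 11, 12, 13, 13]

resampled_idx = [5, 6, 6, 7, 8, 8, 9, 9, 10, 11, 11, 12, 13, 13]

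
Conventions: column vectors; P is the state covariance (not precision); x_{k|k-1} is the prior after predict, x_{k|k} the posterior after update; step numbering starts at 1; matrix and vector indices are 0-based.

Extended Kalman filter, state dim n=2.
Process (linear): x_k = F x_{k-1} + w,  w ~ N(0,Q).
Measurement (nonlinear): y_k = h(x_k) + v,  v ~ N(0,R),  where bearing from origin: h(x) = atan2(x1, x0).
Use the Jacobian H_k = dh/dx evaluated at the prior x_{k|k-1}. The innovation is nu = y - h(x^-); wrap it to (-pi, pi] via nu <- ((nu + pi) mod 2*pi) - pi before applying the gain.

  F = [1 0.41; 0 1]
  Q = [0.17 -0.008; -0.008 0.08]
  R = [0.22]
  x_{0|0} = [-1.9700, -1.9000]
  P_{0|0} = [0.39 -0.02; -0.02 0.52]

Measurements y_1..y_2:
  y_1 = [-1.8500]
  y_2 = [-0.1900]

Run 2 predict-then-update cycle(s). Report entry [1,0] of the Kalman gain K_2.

K[1,0] = -0.3022

step 1: x^-=[-2.7490, -1.9000]  P^-=[0.6310 0.1852; 0.1852 0.6000]  H_jac=[0.1701 -0.2462]  S=[0.2591]  K=[0.2384; -0.4484]  nu=[0.6868]  x^+=[-2.5853, -2.2080]  P^+=[0.6163 0.2129; 0.2129 0.5479]
step 2: x^-=[-3.4905, -2.2080]  P^-=[1.0530 0.4295; 0.4295 0.6279]  H_jac=[0.1294 -0.2046]  S=[0.2412]  K=[0.2007; -0.3022]  nu=[2.3876]  x^+=[-3.0114, -2.9295]  P^+=[1.0433 0.4442; 0.4442 0.6059]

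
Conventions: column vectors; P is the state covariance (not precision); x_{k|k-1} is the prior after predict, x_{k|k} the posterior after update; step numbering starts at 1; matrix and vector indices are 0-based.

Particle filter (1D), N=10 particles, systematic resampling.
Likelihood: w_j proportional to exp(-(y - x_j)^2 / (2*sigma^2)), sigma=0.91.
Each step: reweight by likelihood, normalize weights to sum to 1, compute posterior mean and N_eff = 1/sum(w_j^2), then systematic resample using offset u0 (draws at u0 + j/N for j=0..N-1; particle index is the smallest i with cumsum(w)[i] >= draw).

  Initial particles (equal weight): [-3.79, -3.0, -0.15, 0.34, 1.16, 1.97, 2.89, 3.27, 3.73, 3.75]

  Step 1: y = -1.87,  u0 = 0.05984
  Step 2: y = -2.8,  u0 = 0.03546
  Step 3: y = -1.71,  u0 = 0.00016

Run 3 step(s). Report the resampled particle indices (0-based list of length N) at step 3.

resampled_idx = [0, 1, 2, 3, 4, 5, 6, 7, 8, 9]

step 1: w=[0.1359, 0.5822, 0.2109, 0.0659, 0.0049, 0.0002, 0.0000, 0.0000, 0.0000, 0.0000]  mean=-2.2647  Neff=2.4617  idx=[0, 1, 1, 1, 1, 1, 1, 2, 2, 3]
step 2: w=[0.0859, 0.1515, 0.1515, 0.1515, 0.1515, 0.1515, 0.1515, 0.0022, 0.0022, 0.0004]  mean=-3.0538  Neff=6.8885  idx=[0, 1, 1, 2, 3, 3, 4, 5, 5, 6]
step 3: w=[0.0218, 0.1087, 0.1087, 0.1087, 0.1087, 0.1087, 0.1087, 0.1087, 0.1087, 0.1087]  mean=-3.0172  Neff=9.3635  idx=[0, 1, 2, 3, 4, 5, 6, 7, 8, 9]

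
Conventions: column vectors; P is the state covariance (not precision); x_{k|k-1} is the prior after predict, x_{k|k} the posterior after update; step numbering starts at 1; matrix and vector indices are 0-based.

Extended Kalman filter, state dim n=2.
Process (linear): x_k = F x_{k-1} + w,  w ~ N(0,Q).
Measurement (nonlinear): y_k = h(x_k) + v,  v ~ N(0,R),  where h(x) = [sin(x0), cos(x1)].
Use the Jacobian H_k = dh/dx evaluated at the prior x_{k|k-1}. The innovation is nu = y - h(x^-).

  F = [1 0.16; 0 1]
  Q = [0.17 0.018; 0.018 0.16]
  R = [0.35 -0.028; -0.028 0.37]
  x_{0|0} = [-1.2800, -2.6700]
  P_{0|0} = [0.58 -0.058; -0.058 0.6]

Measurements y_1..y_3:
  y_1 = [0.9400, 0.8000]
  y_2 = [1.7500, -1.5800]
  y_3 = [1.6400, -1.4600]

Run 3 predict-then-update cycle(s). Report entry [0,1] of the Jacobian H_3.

H_jac[0,1] = 0.0000

step 1: x^-=[-1.7072, -2.6700]  P^-=[0.7468 0.0560; 0.0560 0.7600]  H_jac=[-0.1360 0.0000; 0.0000 0.4543]  S=[0.3638 -0.0315; -0.0315 0.5269]  K=[-0.2764 0.0318; 0.0359 0.6575]  nu=[1.9307, 1.6908]  x^+=[-2.1871, -1.4889]  P^+=[0.7179 0.0429; 0.0429 0.5333]
step 2: x^-=[-2.4253, -1.4889]  P^-=[0.9153 0.1462; 0.1462 0.6933]  H_jac=[-0.7542 0.0000; 0.0000 0.9967]  S=[0.8707 -0.1379; -0.1379 1.0586]  K=[-0.7873 0.0351; -0.0238 0.6496]  nu=[2.4066, -1.6618]  x^+=[-4.3784, -2.6256]  P^+=[0.3667 0.0351; 0.0351 0.2418]
step 3: x^-=[-4.7985, -2.6256]  P^-=[0.5541 0.0918; 0.0918 0.4018]  H_jac=[0.0860 0.0000; 0.0000 0.4934]  S=[0.3541 -0.0241; -0.0241 0.4678]  K=[0.1416 0.1042; 0.0513 0.4264]  nu=[0.6437, -0.5902]  x^+=[-4.7688, -2.8442]  P^+=[0.5426 0.0701; 0.0701 0.3169]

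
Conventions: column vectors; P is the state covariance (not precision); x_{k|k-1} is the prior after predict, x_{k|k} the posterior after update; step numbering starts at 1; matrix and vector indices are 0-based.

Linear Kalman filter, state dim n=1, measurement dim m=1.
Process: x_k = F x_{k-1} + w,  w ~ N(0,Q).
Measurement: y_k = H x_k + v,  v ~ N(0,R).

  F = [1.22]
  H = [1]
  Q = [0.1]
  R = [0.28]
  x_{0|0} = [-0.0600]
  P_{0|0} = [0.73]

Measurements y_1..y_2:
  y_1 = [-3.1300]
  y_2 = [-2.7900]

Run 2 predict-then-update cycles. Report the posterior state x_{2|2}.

step 1: x^-=[-0.0732]  P^-=[1.1865]  S=[1.4665]  K=[0.8091]  nu=[-3.0568]  x^+=[-2.5464]  P^+=[0.2265]
step 2: x^-=[-3.1066]  P^-=[0.4372]  S=[0.7172]  K=[0.6096]  nu=[0.3166]  x^+=[-2.9136]  P^+=[0.1707]

x_post = [-2.9136]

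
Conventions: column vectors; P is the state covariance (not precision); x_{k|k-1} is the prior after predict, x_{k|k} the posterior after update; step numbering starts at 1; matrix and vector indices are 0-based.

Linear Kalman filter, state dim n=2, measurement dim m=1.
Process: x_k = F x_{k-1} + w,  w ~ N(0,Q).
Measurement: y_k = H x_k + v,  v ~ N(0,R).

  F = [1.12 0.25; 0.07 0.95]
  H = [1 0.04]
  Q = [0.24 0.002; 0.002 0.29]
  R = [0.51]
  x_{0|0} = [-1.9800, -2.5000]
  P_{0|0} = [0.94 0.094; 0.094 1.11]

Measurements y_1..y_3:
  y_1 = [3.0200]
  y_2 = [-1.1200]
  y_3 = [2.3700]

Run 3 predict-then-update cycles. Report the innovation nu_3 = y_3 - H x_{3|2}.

step 1: x^-=[-2.8426, -2.5136]  P^-=[1.5412 0.4410; 0.4410 1.3089]  S=[2.0885]  K=[0.7464; 0.2362]  nu=[5.9631]  x^+=[1.6081, -1.1050]  P^+=[0.3777 0.0728; 0.0728 1.1924]
step 2: x^-=[1.5248, -0.9372]  P^-=[0.8291 0.3935; 0.3935 1.3776]  S=[1.3728]  K=[0.6154; 0.3268]  nu=[-2.6073]  x^+=[-0.0798, -1.7892]  P^+=[0.3092 0.1174; 0.1174 1.2310]
step 3: x^-=[-0.5367, -1.7054]  P^-=[0.7705 0.4456; 0.4456 1.4181]  S=[1.3184]  K=[0.5979; 0.3810]  nu=[2.9749]  x^+=[1.2421, -0.5719]  P^+=[0.2991 0.1452; 0.1452 1.2267]

innov = [2.9749]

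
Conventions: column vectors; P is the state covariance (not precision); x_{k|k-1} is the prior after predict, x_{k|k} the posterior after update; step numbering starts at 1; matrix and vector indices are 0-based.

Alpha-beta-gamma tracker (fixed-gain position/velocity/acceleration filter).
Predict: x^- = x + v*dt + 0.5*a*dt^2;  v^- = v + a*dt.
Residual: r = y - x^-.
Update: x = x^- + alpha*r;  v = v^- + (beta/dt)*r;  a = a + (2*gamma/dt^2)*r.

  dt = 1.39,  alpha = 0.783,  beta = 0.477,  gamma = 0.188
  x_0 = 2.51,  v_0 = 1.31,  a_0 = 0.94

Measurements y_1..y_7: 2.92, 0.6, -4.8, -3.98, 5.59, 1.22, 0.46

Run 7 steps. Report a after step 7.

step 1: x_pred=5.2390  r=-2.3190  x^+=3.4232  v^+=1.8208  a^+=0.4887
step 2: x_pred=6.4263  r=-5.8263  x^+=1.8643  v^+=0.5007  a^+=-0.6451
step 3: x_pred=1.9371  r=-6.7371  x^+=-3.3380  v^+=-2.7079  a^+=-1.9562
step 4: x_pred=-8.9919  r=5.0119  x^+=-5.0676  v^+=-3.7072  a^+=-0.9809
step 5: x_pred=-11.1681  r=16.7581  x^+=1.9535  v^+=0.6802  a^+=2.2804
step 6: x_pred=5.1020  r=-3.8820  x^+=2.0624  v^+=2.5178  a^+=1.5249
step 7: x_pred=7.0353  r=-6.5753  x^+=1.8868  v^+=2.3810  a^+=0.2453

a_post = 0.2453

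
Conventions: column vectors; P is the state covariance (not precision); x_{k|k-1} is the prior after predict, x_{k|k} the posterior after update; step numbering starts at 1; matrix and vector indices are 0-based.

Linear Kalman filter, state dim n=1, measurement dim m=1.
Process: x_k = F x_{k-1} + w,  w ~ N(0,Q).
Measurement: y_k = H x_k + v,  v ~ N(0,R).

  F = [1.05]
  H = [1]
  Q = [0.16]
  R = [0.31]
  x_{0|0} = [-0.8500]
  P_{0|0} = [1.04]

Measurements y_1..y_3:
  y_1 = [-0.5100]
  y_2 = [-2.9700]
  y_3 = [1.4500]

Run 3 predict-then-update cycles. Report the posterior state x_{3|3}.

x_post = [-0.1885]

step 1: x^-=[-0.8925]  P^-=[1.3066]  S=[1.6166]  K=[0.8082]  nu=[0.3825]  x^+=[-0.5833]  P^+=[0.2506]
step 2: x^-=[-0.6125]  P^-=[0.4362]  S=[0.7462]  K=[0.5846]  nu=[-2.3575]  x^+=[-1.9907]  P^+=[0.1812]
step 3: x^-=[-2.0902]  P^-=[0.3598]  S=[0.6698]  K=[0.5372]  nu=[3.5402]  x^+=[-0.1885]  P^+=[0.1665]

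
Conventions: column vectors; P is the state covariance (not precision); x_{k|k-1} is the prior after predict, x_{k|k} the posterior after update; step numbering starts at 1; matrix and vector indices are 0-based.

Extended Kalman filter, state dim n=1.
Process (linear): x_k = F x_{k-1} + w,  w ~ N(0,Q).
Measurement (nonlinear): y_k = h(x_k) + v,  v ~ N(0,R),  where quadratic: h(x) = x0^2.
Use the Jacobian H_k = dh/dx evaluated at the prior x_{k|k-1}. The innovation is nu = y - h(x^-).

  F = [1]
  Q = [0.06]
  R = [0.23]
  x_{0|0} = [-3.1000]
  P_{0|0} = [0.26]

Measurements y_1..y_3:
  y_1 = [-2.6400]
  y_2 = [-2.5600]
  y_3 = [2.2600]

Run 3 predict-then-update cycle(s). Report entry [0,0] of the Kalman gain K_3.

K[0,0] = -0.1010

step 1: x^-=[-3.1000]  P^-=[0.3200]  H_jac=[-6.2000]  S=[12.5308]  K=[-0.1583]  nu=[-12.2500]  x^+=[-1.1605]  P^+=[0.0059]
step 2: x^-=[-1.1605]  P^-=[0.0659]  H_jac=[-2.3209]  S=[0.5848]  K=[-0.2614]  nu=[-3.9067]  x^+=[-0.1392]  P^+=[0.0259]
step 3: x^-=[-0.1392]  P^-=[0.0859]  H_jac=[-0.2784]  S=[0.2367]  K=[-0.1010]  nu=[2.2406]  x^+=[-0.3656]  P^+=[0.0835]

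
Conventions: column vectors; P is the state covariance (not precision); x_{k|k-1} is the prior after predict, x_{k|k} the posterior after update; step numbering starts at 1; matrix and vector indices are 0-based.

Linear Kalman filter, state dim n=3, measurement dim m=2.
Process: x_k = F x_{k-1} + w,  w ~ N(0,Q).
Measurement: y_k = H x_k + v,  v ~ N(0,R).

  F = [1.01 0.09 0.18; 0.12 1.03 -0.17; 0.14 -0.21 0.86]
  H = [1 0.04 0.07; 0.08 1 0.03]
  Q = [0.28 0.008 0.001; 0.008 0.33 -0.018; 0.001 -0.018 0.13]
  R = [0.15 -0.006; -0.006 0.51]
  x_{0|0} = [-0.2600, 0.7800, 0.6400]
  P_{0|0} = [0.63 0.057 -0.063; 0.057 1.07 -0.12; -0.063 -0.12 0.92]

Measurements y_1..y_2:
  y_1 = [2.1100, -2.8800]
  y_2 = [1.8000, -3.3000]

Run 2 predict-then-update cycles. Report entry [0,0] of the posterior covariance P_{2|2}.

step 1: x^-=[-0.0772, 0.6634, 0.3502]  P^-=[0.9447 0.2044 0.1398; 0.2044 1.5595 -0.4822; 0.1398 -0.4822 0.8948]  S=[1.1348 0.3095; 0.3095 2.0808]  K=[0.8454 0.0108; 0.0007 0.7503; 0.2289 -0.2475]  nu=[2.1361, -3.5477]  x^+=[1.6903, -1.9969, 1.7172]  P^+=[0.1278 -0.0095 -0.0102; -0.0095 0.3879 -0.1491; -0.0102 -0.1491 0.7429]
step 2: x^-=[1.8365, -2.1459, 2.1328]  P^-=[0.4273 0.0029 0.1136; 0.0029 0.8151 -0.3477; 0.1136 -0.3477 0.7510]  S=[0.5965 0.0446; 0.0446 1.3086]  K=[0.7295 0.0061; -0.0273 0.6160; 0.2740 -0.2508]  nu=[-0.1000, -1.3650]  x^+=[1.7553, -2.9840, 2.4478]  P^+=[0.1095 -0.0102 0.0045; -0.0102 0.3196 -0.1488; 0.0045 -0.1488 0.6300]

P_post[0,0] = 0.1095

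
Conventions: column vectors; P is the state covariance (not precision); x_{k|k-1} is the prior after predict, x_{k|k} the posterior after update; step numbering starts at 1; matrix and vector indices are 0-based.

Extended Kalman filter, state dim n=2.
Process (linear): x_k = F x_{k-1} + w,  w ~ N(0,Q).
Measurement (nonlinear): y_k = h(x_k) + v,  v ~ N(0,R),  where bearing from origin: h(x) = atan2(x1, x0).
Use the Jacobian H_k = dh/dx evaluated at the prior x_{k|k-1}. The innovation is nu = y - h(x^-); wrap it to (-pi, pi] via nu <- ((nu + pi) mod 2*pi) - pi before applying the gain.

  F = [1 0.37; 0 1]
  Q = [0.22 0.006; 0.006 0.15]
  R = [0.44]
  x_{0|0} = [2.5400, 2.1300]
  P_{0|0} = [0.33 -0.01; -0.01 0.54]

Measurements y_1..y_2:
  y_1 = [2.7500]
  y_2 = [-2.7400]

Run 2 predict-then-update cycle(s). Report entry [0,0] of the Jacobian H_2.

step 1: x^-=[3.3281, 2.1300]  P^-=[0.6165 0.1958; 0.1958 0.6900]  H_jac=[-0.1364 0.2132]  S=[0.4714]  K=[-0.0899; 0.2553]  nu=[2.1807]  x^+=[3.1321, 2.6868]  P^+=[0.6127 0.2066; 0.2066 0.6593]
step 2: x^-=[4.1262, 2.6868]  P^-=[1.0759 0.4565; 0.4565 0.8093]  H_jac=[-0.1108 0.1702]  S=[0.4594]  K=[-0.0904; 0.1897]  nu=[2.9660]  x^+=[3.8581, 3.2493]  P^+=[1.0721 0.4644; 0.4644 0.7927]

H_jac[0,0] = -0.1108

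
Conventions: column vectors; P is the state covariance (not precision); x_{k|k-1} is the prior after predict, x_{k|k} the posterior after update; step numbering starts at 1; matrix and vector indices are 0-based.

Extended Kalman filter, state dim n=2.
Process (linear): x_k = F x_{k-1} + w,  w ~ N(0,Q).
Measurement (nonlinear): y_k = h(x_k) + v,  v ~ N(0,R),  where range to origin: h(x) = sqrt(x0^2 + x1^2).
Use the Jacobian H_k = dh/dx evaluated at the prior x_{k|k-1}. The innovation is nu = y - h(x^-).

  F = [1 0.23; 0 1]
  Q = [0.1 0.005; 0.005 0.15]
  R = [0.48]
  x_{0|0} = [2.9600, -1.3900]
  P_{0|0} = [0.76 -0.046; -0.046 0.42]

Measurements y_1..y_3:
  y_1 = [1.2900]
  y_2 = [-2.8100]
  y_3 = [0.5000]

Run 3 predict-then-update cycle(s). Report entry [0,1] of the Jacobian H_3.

step 1: x^-=[2.6403, -1.3900]  P^-=[0.8611 0.0556; 0.0556 0.5700]  H_jac=[0.8849 -0.4658]  S=[1.2321]  K=[0.5974; -0.1756]  nu=[-1.6938]  x^+=[1.6284, -1.0926]  P^+=[0.4214 0.1848; 0.1848 0.5320]
step 2: x^-=[1.3771, -1.0926]  P^-=[0.6345 0.3122; 0.3122 0.6820]  H_jac=[0.7834 -0.6215]  S=[0.8289]  K=[0.3656; -0.2163]  nu=[-4.5679]  x^+=[-0.2930, -0.1043]  P^+=[0.5237 0.3778; 0.3778 0.6432]
step 3: x^-=[-0.3170, -0.1043]  P^-=[0.8315 0.5307; 0.5307 0.7932]  H_jac=[-0.9499 -0.3127]  S=[1.6230]  K=[-0.5889; -0.4634]  nu=[0.1663]  x^+=[-0.4149, -0.1814]  P^+=[0.2687 0.0878; 0.0878 0.4447]

H_jac[0,1] = -0.3127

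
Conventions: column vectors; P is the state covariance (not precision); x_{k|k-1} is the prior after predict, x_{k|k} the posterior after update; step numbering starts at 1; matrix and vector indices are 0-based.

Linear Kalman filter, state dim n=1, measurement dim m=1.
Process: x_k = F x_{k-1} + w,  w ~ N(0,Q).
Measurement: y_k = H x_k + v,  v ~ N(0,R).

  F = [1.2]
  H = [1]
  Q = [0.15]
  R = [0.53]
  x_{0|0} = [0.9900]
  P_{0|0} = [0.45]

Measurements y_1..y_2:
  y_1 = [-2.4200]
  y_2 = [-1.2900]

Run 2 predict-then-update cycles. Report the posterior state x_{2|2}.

step 1: x^-=[1.1880]  P^-=[0.7980]  S=[1.3280]  K=[0.6009]  nu=[-3.6080]  x^+=[-0.9801]  P^+=[0.3185]
step 2: x^-=[-1.1761]  P^-=[0.6086]  S=[1.1386]  K=[0.5345]  nu=[-0.1139]  x^+=[-1.2370]  P^+=[0.2833]

x_post = [-1.2370]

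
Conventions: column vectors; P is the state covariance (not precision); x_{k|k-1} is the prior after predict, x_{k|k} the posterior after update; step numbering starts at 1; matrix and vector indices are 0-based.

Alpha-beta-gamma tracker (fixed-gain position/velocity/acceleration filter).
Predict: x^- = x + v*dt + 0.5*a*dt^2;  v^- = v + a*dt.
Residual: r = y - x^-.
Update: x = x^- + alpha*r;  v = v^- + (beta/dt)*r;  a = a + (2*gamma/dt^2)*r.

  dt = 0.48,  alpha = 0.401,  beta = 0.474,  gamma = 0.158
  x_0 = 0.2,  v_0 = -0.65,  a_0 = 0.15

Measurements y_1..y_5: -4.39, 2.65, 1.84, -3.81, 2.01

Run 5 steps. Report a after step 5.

step 1: x_pred=-0.0947  r=-4.2953  x^+=-1.8171  v^+=-4.8196  a^+=-5.7411
step 2: x_pred=-4.7919  r=7.4419  x^+=-1.8077  v^+=-0.2264  a^+=4.4657
step 3: x_pred=-1.4019  r=3.2419  x^+=-0.1019  v^+=5.1185  a^+=8.9121
step 4: x_pred=3.3816  r=-7.1916  x^+=0.4978  v^+=2.2946  a^+=-0.9514
step 5: x_pred=1.4896  r=0.5204  x^+=1.6983  v^+=2.3518  a^+=-0.2377

a_post = -0.2377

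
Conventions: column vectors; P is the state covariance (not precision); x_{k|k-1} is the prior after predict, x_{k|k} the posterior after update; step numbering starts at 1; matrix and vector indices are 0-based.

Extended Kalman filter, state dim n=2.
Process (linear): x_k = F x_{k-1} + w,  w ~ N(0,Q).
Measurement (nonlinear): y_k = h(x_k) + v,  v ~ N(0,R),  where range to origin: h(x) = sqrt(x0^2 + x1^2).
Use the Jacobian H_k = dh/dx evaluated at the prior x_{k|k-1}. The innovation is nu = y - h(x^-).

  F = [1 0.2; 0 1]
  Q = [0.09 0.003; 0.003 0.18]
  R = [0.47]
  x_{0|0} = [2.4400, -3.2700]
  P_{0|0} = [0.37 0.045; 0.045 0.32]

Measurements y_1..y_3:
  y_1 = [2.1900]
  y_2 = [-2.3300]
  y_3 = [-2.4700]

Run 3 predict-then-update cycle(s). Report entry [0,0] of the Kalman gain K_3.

step 1: x^-=[1.7860, -3.2700]  P^-=[0.4908 0.1120; 0.1120 0.5000]  H_jac=[0.4793 -0.8776]  S=[0.8737]  K=[0.1568; -0.4408]  nu=[-1.5359]  x^+=[1.5452, -2.5929]  P^+=[0.4693 0.1724; 0.1724 0.3302]
step 2: x^-=[1.0266, -2.5929]  P^-=[0.6415 0.2414; 0.2414 0.5102]  H_jac=[0.3681 -0.9298]  S=[0.8327]  K=[0.0140; -0.4630]  nu=[-5.1188]  x^+=[0.9548, -0.2232]  P^+=[0.6413 0.2468; 0.2468 0.3317]
step 3: x^-=[0.9102, -0.2232]  P^-=[0.8433 0.3162; 0.3162 0.5117]  H_jac=[0.9712 -0.2382]  S=[1.1483]  K=[0.6477; 0.1613]  nu=[-3.4071]  x^+=[-1.2967, -0.7727]  P^+=[0.3616 0.1962; 0.1962 0.4819]

K[0,0] = 0.6477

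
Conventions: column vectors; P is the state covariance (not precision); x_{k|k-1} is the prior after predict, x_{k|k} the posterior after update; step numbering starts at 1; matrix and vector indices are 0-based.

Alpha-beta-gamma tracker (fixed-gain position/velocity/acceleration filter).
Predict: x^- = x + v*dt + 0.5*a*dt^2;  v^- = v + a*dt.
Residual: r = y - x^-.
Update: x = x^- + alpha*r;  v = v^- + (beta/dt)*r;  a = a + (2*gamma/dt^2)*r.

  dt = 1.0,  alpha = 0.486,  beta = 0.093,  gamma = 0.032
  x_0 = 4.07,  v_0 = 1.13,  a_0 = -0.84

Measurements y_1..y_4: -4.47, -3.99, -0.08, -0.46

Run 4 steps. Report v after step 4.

step 1: x_pred=4.7800  r=-9.2500  x^+=0.2845  v^+=-0.5703  a^+=-1.4320
step 2: x_pred=-1.0017  r=-2.9883  x^+=-2.4540  v^+=-2.2802  a^+=-1.6232
step 3: x_pred=-5.5458  r=5.4658  x^+=-2.8894  v^+=-3.3951  a^+=-1.2734
step 4: x_pred=-6.9212  r=6.4612  x^+=-3.7811  v^+=-4.0676  a^+=-0.8599

v_post = -4.0676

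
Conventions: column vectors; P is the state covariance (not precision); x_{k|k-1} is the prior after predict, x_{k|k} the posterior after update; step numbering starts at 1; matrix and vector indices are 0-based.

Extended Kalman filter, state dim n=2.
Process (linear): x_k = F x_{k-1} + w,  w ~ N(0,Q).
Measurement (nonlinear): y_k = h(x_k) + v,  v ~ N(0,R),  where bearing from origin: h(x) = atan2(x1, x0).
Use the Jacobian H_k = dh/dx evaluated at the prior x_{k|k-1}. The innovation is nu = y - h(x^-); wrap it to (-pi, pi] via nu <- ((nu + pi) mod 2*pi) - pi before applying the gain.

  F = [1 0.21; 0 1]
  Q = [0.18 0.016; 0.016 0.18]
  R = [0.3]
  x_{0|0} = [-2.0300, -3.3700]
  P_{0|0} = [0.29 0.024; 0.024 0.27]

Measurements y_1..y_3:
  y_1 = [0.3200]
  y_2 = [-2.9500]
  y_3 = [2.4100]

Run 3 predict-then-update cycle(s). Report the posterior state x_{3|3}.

step 1: x^-=[-2.7377, -3.3700]  P^-=[0.4920 0.0967; 0.0967 0.4500]  H_jac=[0.1788 -0.1452]  S=[0.3202]  K=[0.2308; -0.1501]  nu=[2.5730]  x^+=[-2.1438, -3.7562]  P^+=[0.4749 0.1078; 0.1078 0.4428]
step 2: x^-=[-2.9326, -3.7562]  P^-=[0.7197 0.2168; 0.2168 0.6228]  H_jac=[0.1654 -0.1291]  S=[0.3208]  K=[0.2838; -0.1389]  nu=[-0.7163]  x^+=[-3.1359, -3.6567]  P^+=[0.6939 0.2294; 0.2294 0.6166]
step 3: x^-=[-3.9038, -3.6567]  P^-=[0.9974 0.3749; 0.3749 0.7966]  H_jac=[0.1278 -0.1364]  S=[0.3180]  K=[0.2400; -0.1911]  nu=[-1.4843]  x^+=[-4.2600, -3.3731]  P^+=[0.9791 0.3895; 0.3895 0.7850]

x_post = [-4.2600, -3.3731]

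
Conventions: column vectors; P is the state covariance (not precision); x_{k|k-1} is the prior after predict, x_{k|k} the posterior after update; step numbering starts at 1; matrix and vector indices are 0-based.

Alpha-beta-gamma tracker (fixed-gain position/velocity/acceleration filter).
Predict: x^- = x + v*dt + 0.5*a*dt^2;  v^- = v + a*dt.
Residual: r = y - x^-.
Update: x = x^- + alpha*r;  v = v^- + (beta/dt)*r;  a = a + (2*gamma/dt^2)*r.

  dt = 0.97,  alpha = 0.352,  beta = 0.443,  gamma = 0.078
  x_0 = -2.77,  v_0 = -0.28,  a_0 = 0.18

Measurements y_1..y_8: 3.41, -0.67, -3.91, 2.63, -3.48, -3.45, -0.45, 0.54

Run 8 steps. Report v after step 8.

step 1: x_pred=-2.9569  r=6.3669  x^+=-0.7158  v^+=2.8024  a^+=1.2356
step 2: x_pred=2.5838  r=-3.2538  x^+=1.4385  v^+=2.5149  a^+=0.6961
step 3: x_pred=4.2054  r=-8.1154  x^+=1.3488  v^+=-0.5162  a^+=-0.6494
step 4: x_pred=0.5426  r=2.0874  x^+=1.2774  v^+=-0.1928  a^+=-0.3033
step 5: x_pred=0.9477  r=-4.4277  x^+=-0.6108  v^+=-2.5091  a^+=-1.0374
step 6: x_pred=-3.5327  r=0.0827  x^+=-3.5036  v^+=-3.4776  a^+=-1.0237
step 7: x_pred=-7.3585  r=6.9085  x^+=-4.9267  v^+=-1.3155  a^+=0.1217
step 8: x_pred=-6.1455  r=6.6855  x^+=-3.7922  v^+=1.8558  a^+=1.2302

v_post = 1.8558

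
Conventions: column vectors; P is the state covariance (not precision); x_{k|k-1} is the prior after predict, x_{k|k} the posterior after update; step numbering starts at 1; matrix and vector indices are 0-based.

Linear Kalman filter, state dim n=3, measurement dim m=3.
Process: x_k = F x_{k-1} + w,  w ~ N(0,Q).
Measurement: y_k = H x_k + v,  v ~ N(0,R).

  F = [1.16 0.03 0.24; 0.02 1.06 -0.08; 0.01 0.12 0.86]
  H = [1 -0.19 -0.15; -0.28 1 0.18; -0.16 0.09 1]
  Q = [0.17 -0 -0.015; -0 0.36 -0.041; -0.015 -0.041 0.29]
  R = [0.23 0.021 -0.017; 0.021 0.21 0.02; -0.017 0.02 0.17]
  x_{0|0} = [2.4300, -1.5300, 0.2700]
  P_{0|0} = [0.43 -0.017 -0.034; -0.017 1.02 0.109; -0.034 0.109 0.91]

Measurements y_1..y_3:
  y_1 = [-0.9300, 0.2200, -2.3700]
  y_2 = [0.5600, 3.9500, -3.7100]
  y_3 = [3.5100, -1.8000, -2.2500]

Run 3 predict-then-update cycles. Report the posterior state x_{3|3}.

x_post = [1.9999, 0.3605, -2.0033]

step 1: x^-=[2.8377, -1.5948, 0.0729]  P^-=[0.7834 0.0345 0.1511; 0.0345 1.4930 0.1238; 0.1511 0.1238 0.9996]  S=[1.0384 -0.4619 -0.1842; -0.4619 1.8068 0.4421; -0.1842 0.4421 1.1747]  K=[0.7846 0.0851 0.1155; 0.1196 0.8885 -0.1006; 0.1157 -0.0393 0.8728]  nu=[-4.0598, 2.5962, -1.8453]  x^+=[-0.3400, 0.4122, -2.1096]  P^+=[0.2017 0.0873 0.0324; 0.0873 0.2127 -0.0065; 0.0324 -0.0065 0.1514]
step 2: x^-=[-0.8883, 0.5989, -1.7682]  P^-=[0.4744 0.1114 0.0636; 0.1114 0.6047 -0.0286; 0.0636 -0.0286 0.4045]  S=[0.6723 -0.1009 -0.0796; -0.1009 0.7860 0.0992; -0.0796 0.0992 0.5628]  K=[0.6792 0.0644 0.0806; 0.1014 0.7493 -0.1034; 0.0905 -0.0452 0.7168]  nu=[1.2969, 3.4207, -2.1378]  x^+=[0.0403, 3.5146, -3.3378]  P^+=[0.1739 0.0736 0.0246; 0.0736 0.1796 -0.0087; 0.0246 -0.0087 0.1241]
step 3: x^-=[-0.6489, 3.9933, -2.4484]  P^-=[0.4300 0.0936 0.0477; 0.0936 0.5672 -0.0331; 0.0477 -0.0331 0.3832]  S=[0.6373 -0.1022 -0.0861; -0.1022 0.7542 0.0935; -0.0861 0.0935 0.5449]  K=[0.6540 0.0558 0.0706; 0.0890 0.7347 -0.1067; 0.0823 -0.0465 0.7048]  nu=[4.5504, -5.5343, -0.2648]  x^+=[1.9999, 0.3605, -2.0033]  P^+=[0.1670 0.0696 0.0224; 0.0696 0.1752 -0.0096; 0.0224 -0.0096 0.1219]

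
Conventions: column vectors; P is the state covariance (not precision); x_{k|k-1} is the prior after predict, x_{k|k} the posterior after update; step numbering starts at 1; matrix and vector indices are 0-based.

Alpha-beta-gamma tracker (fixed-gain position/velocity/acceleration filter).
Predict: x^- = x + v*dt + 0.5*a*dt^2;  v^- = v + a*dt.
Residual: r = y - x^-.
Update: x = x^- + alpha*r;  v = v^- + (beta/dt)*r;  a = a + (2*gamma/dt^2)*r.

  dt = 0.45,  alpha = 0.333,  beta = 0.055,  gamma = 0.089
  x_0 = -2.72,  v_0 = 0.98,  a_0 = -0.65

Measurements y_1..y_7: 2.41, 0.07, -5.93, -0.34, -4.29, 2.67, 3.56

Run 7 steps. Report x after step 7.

step 1: x_pred=-2.3448  r=4.7548  x^+=-0.7615  v^+=1.2686  a^+=3.5295
step 2: x_pred=0.1668  r=-0.0968  x^+=0.1346  v^+=2.8451  a^+=3.4445
step 3: x_pred=1.7636  r=-7.6936  x^+=-0.7984  v^+=3.4548  a^+=-3.3183
step 4: x_pred=0.4203  r=-0.7603  x^+=0.1671  v^+=1.8686  a^+=-3.9866
step 5: x_pred=0.6044  r=-4.8944  x^+=-1.0255  v^+=-0.5236  a^+=-8.2888
step 6: x_pred=-2.1003  r=4.7703  x^+=-0.5118  v^+=-3.6705  a^+=-4.0957
step 7: x_pred=-2.5782  r=6.1382  x^+=-0.5342  v^+=-4.7633  a^+=1.2999

x_post = -0.5342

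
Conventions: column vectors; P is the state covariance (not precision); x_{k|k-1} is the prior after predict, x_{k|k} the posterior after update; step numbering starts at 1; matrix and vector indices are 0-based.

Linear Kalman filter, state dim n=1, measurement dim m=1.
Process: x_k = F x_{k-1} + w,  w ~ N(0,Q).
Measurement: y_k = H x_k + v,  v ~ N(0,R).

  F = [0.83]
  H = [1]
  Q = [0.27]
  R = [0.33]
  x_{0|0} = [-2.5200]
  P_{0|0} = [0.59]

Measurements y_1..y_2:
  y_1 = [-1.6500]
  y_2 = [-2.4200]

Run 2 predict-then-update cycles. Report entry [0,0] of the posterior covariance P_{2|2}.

P_post[0,0] = 0.1853

step 1: x^-=[-2.0916]  P^-=[0.6765]  S=[1.0065]  K=[0.6721]  nu=[0.4416]  x^+=[-1.7948]  P^+=[0.2218]
step 2: x^-=[-1.4897]  P^-=[0.4228]  S=[0.7528]  K=[0.5616]  nu=[-0.9303]  x^+=[-2.0122]  P^+=[0.1853]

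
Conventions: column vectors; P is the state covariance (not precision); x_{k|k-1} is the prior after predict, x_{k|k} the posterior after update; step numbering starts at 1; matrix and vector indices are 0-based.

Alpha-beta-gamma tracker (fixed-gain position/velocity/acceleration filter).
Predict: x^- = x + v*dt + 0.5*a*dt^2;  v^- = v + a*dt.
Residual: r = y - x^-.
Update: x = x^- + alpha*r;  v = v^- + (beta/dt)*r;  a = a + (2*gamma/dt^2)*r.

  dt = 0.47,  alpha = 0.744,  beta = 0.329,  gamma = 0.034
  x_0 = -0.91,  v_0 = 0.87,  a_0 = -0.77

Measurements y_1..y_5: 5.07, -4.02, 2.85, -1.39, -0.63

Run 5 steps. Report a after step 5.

step 1: x_pred=-0.5861  r=5.6561  x^+=3.6220  v^+=4.4674  a^+=0.9711
step 2: x_pred=5.8290  r=-9.8490  x^+=-1.4987  v^+=-1.9704  a^+=-2.0607
step 3: x_pred=-2.6524  r=5.5024  x^+=1.4414  v^+=0.9127  a^+=-0.3669
step 4: x_pred=1.8298  r=-3.2198  x^+=-0.5657  v^+=-1.5136  a^+=-1.3580
step 5: x_pred=-1.4271  r=0.7971  x^+=-0.8341  v^+=-1.5939  a^+=-1.1127

a_post = -1.1127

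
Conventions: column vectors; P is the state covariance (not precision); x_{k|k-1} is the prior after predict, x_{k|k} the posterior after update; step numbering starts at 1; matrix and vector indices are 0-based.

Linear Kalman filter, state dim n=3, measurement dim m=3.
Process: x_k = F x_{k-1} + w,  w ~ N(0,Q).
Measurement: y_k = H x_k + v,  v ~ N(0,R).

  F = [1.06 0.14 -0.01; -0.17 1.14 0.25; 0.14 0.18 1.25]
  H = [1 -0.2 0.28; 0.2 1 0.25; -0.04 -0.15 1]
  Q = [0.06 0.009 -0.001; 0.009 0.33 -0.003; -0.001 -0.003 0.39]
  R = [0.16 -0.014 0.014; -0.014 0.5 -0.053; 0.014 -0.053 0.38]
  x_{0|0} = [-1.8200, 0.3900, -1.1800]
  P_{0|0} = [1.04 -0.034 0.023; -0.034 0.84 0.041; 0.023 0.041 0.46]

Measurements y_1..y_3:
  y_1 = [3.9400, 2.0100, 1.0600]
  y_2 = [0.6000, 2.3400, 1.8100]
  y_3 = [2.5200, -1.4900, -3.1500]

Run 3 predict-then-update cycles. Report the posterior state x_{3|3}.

step 1: x^-=[-1.8628, 0.4590, -1.6596]  P^-=[1.2344 -0.0787 0.1991; -0.0787 1.5151 0.3402; 0.1991 0.3402 1.1811]  S=[1.6525 0.0762 0.4666; 0.0762 2.2968 0.3759; 0.4666 0.3759 1.4783]  K=[0.8364 0.0965 -0.1792; -0.1948 0.7026 -0.0387; 0.0766 0.1786 0.6895]  nu=[6.3593, 2.3385, 2.7139]  x^+=[3.1954, 0.7582, 1.1163]  P^+=[0.1501 0.0288 -0.0512; 0.0288 0.3506 -0.0009; -0.0512 -0.0009 0.2514]
step 2: x^-=[3.4821, 0.6002, 1.9792]  P^-=[0.2451 0.0577 -0.0349; 0.0577 0.7983 0.1554; -0.0349 0.1554 0.7803]  S=[0.4382 0.0105 0.1663; 0.0105 1.4542 0.1592; 0.1663 0.1592 1.1355]  K=[0.5622 0.0787 -0.1404; -0.1347 0.5883 -0.0334; 0.1053 0.1665 0.6291]  nu=[-3.3162, 0.5486, 0.0601]  x^+=[1.6526, 1.3675, 1.7592]  P^+=[0.1041 0.0284 -0.0412; 0.0284 0.2923 -0.0008; -0.0412 -0.0008 0.2299]
step 3: x^-=[1.9256, 1.7178, 2.6765]  P^-=[0.1920 0.0590 -0.0298; 0.0590 0.7193 0.1362; -0.0298 0.1362 0.7474]  S=[0.3839 0.0117 0.1664; 0.0117 1.3624 0.1457; 0.1664 0.1457 1.1062]  K=[0.5006 0.0753 -0.1271; -0.1250 0.5661 -0.0323; 0.1238 0.1656 0.6179]  nu=[0.1885, -4.2621, -5.4918]  x^+=[2.3969, -0.5411, -1.3992]  P^+=[0.0933 0.0281 -0.0373; 0.0281 0.2811 -0.0008; -0.0373 -0.0008 0.2261]

x_post = [2.3969, -0.5411, -1.3992]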